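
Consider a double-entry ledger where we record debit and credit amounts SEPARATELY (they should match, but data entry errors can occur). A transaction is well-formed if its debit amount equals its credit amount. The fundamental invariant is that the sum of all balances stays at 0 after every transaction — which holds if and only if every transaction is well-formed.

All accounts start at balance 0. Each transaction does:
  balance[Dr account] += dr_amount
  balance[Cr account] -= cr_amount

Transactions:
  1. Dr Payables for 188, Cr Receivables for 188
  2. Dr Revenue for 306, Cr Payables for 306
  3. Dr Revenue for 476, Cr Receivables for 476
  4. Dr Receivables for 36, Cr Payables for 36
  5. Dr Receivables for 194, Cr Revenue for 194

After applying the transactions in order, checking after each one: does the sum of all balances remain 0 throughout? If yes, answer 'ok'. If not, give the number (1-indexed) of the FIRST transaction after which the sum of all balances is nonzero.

Answer: ok

Derivation:
After txn 1: dr=188 cr=188 sum_balances=0
After txn 2: dr=306 cr=306 sum_balances=0
After txn 3: dr=476 cr=476 sum_balances=0
After txn 4: dr=36 cr=36 sum_balances=0
After txn 5: dr=194 cr=194 sum_balances=0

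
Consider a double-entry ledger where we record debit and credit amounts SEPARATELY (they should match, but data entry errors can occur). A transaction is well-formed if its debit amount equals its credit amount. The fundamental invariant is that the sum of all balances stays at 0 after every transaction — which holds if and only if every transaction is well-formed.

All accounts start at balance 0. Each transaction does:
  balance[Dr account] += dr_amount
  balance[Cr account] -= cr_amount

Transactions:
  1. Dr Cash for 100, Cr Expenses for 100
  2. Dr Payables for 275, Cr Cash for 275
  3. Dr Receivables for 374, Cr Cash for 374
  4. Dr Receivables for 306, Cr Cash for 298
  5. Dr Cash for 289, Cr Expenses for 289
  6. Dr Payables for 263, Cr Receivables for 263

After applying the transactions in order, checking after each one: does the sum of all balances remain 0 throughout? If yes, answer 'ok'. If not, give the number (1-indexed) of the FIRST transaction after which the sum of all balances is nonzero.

After txn 1: dr=100 cr=100 sum_balances=0
After txn 2: dr=275 cr=275 sum_balances=0
After txn 3: dr=374 cr=374 sum_balances=0
After txn 4: dr=306 cr=298 sum_balances=8
After txn 5: dr=289 cr=289 sum_balances=8
After txn 6: dr=263 cr=263 sum_balances=8

Answer: 4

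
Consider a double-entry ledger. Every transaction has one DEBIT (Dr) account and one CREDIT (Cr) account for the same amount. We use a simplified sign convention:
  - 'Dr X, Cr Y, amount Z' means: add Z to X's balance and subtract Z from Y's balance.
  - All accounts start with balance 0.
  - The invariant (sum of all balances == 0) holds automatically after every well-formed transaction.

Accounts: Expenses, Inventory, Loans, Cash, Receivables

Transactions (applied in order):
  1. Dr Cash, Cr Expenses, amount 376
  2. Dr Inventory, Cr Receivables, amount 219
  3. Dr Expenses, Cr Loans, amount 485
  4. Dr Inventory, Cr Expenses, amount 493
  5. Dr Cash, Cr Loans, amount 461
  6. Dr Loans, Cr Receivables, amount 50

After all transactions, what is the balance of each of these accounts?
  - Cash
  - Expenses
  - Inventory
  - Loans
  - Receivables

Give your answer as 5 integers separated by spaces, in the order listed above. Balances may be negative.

After txn 1 (Dr Cash, Cr Expenses, amount 376): Cash=376 Expenses=-376
After txn 2 (Dr Inventory, Cr Receivables, amount 219): Cash=376 Expenses=-376 Inventory=219 Receivables=-219
After txn 3 (Dr Expenses, Cr Loans, amount 485): Cash=376 Expenses=109 Inventory=219 Loans=-485 Receivables=-219
After txn 4 (Dr Inventory, Cr Expenses, amount 493): Cash=376 Expenses=-384 Inventory=712 Loans=-485 Receivables=-219
After txn 5 (Dr Cash, Cr Loans, amount 461): Cash=837 Expenses=-384 Inventory=712 Loans=-946 Receivables=-219
After txn 6 (Dr Loans, Cr Receivables, amount 50): Cash=837 Expenses=-384 Inventory=712 Loans=-896 Receivables=-269

Answer: 837 -384 712 -896 -269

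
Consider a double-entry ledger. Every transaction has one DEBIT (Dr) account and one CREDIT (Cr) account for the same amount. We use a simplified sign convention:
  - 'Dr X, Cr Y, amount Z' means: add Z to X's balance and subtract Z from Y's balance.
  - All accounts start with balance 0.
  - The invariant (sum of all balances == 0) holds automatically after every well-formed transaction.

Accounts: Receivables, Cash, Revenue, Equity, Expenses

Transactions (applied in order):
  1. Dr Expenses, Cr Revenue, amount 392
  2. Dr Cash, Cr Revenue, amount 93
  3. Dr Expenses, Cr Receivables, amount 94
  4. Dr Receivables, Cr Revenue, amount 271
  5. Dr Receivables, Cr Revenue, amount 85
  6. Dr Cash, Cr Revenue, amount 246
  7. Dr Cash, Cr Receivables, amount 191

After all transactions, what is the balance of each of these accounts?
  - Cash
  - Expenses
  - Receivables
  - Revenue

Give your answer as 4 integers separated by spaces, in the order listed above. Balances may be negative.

Answer: 530 486 71 -1087

Derivation:
After txn 1 (Dr Expenses, Cr Revenue, amount 392): Expenses=392 Revenue=-392
After txn 2 (Dr Cash, Cr Revenue, amount 93): Cash=93 Expenses=392 Revenue=-485
After txn 3 (Dr Expenses, Cr Receivables, amount 94): Cash=93 Expenses=486 Receivables=-94 Revenue=-485
After txn 4 (Dr Receivables, Cr Revenue, amount 271): Cash=93 Expenses=486 Receivables=177 Revenue=-756
After txn 5 (Dr Receivables, Cr Revenue, amount 85): Cash=93 Expenses=486 Receivables=262 Revenue=-841
After txn 6 (Dr Cash, Cr Revenue, amount 246): Cash=339 Expenses=486 Receivables=262 Revenue=-1087
After txn 7 (Dr Cash, Cr Receivables, amount 191): Cash=530 Expenses=486 Receivables=71 Revenue=-1087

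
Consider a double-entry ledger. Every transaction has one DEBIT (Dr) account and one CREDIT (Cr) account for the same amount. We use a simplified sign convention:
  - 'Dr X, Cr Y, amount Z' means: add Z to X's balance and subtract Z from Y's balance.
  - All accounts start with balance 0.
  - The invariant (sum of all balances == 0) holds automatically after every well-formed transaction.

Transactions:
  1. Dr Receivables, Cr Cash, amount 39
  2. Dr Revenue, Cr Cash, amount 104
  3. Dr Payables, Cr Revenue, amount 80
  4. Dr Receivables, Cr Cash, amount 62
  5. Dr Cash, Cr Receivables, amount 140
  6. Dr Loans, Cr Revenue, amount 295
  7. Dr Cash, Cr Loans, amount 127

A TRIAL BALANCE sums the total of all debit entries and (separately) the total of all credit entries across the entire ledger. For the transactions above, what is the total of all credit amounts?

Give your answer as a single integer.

Answer: 847

Derivation:
Txn 1: credit+=39
Txn 2: credit+=104
Txn 3: credit+=80
Txn 4: credit+=62
Txn 5: credit+=140
Txn 6: credit+=295
Txn 7: credit+=127
Total credits = 847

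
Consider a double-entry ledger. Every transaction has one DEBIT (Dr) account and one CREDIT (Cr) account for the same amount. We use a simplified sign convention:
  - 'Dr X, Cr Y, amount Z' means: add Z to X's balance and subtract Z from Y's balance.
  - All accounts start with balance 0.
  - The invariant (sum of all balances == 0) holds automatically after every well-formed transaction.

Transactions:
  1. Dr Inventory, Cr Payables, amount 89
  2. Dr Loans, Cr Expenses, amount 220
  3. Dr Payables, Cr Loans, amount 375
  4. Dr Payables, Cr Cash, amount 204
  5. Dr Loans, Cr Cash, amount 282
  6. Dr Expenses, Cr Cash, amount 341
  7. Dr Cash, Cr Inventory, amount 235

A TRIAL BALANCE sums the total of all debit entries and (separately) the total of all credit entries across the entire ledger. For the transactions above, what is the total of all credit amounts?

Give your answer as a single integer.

Answer: 1746

Derivation:
Txn 1: credit+=89
Txn 2: credit+=220
Txn 3: credit+=375
Txn 4: credit+=204
Txn 5: credit+=282
Txn 6: credit+=341
Txn 7: credit+=235
Total credits = 1746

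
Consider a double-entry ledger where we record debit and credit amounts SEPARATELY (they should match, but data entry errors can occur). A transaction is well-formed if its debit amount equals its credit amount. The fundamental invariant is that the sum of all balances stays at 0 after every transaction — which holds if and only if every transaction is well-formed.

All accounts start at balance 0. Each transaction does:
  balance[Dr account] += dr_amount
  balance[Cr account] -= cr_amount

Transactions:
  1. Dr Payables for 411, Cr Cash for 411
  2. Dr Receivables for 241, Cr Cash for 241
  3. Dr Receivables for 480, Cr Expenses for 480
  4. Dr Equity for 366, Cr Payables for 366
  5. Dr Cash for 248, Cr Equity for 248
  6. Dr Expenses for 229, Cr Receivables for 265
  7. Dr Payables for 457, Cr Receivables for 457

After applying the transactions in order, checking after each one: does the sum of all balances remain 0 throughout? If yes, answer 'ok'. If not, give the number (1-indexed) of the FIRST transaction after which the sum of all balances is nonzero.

Answer: 6

Derivation:
After txn 1: dr=411 cr=411 sum_balances=0
After txn 2: dr=241 cr=241 sum_balances=0
After txn 3: dr=480 cr=480 sum_balances=0
After txn 4: dr=366 cr=366 sum_balances=0
After txn 5: dr=248 cr=248 sum_balances=0
After txn 6: dr=229 cr=265 sum_balances=-36
After txn 7: dr=457 cr=457 sum_balances=-36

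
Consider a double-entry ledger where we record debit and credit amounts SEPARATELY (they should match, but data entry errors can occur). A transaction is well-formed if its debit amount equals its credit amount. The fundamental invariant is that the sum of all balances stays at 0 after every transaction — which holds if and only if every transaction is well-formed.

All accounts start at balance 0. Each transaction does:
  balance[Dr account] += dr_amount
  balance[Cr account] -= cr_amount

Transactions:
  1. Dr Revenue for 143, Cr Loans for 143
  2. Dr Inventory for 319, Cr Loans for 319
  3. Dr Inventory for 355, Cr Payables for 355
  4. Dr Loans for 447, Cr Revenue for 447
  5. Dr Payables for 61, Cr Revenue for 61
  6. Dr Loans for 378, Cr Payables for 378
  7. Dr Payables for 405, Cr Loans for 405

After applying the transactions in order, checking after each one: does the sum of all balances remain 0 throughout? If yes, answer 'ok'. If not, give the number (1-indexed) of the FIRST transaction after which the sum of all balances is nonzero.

Answer: ok

Derivation:
After txn 1: dr=143 cr=143 sum_balances=0
After txn 2: dr=319 cr=319 sum_balances=0
After txn 3: dr=355 cr=355 sum_balances=0
After txn 4: dr=447 cr=447 sum_balances=0
After txn 5: dr=61 cr=61 sum_balances=0
After txn 6: dr=378 cr=378 sum_balances=0
After txn 7: dr=405 cr=405 sum_balances=0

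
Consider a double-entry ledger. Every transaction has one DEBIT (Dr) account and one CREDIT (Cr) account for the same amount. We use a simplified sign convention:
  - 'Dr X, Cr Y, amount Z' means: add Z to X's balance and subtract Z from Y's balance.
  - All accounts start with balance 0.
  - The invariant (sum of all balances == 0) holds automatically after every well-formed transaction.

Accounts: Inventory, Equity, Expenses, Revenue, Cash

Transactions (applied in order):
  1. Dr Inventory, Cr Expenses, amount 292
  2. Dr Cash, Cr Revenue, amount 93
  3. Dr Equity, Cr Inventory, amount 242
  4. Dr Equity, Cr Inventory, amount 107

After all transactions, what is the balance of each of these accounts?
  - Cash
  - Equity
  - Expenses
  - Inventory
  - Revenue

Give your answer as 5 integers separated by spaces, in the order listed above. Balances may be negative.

Answer: 93 349 -292 -57 -93

Derivation:
After txn 1 (Dr Inventory, Cr Expenses, amount 292): Expenses=-292 Inventory=292
After txn 2 (Dr Cash, Cr Revenue, amount 93): Cash=93 Expenses=-292 Inventory=292 Revenue=-93
After txn 3 (Dr Equity, Cr Inventory, amount 242): Cash=93 Equity=242 Expenses=-292 Inventory=50 Revenue=-93
After txn 4 (Dr Equity, Cr Inventory, amount 107): Cash=93 Equity=349 Expenses=-292 Inventory=-57 Revenue=-93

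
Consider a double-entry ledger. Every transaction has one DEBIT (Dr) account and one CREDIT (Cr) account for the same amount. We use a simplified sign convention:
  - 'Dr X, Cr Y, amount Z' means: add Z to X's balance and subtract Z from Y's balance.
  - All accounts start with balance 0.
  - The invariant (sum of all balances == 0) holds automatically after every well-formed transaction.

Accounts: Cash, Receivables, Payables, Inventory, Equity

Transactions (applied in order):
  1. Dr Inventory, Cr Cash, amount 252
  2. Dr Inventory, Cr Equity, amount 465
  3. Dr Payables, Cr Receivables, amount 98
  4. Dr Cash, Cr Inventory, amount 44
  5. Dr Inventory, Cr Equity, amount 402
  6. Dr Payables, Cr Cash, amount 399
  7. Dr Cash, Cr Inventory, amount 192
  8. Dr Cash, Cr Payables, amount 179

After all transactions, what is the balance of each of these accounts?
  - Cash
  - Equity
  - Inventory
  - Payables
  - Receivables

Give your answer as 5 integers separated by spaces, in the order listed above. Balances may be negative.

Answer: -236 -867 883 318 -98

Derivation:
After txn 1 (Dr Inventory, Cr Cash, amount 252): Cash=-252 Inventory=252
After txn 2 (Dr Inventory, Cr Equity, amount 465): Cash=-252 Equity=-465 Inventory=717
After txn 3 (Dr Payables, Cr Receivables, amount 98): Cash=-252 Equity=-465 Inventory=717 Payables=98 Receivables=-98
After txn 4 (Dr Cash, Cr Inventory, amount 44): Cash=-208 Equity=-465 Inventory=673 Payables=98 Receivables=-98
After txn 5 (Dr Inventory, Cr Equity, amount 402): Cash=-208 Equity=-867 Inventory=1075 Payables=98 Receivables=-98
After txn 6 (Dr Payables, Cr Cash, amount 399): Cash=-607 Equity=-867 Inventory=1075 Payables=497 Receivables=-98
After txn 7 (Dr Cash, Cr Inventory, amount 192): Cash=-415 Equity=-867 Inventory=883 Payables=497 Receivables=-98
After txn 8 (Dr Cash, Cr Payables, amount 179): Cash=-236 Equity=-867 Inventory=883 Payables=318 Receivables=-98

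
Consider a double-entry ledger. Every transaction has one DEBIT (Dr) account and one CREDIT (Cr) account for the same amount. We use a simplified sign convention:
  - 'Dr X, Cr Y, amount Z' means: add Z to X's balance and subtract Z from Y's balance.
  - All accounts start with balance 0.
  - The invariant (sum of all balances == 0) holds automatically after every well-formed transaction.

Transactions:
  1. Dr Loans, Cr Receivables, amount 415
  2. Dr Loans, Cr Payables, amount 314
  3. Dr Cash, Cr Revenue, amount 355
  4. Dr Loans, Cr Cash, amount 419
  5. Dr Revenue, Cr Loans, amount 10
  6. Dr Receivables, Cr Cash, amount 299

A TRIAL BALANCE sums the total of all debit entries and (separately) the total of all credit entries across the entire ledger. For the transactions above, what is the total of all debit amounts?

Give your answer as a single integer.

Txn 1: debit+=415
Txn 2: debit+=314
Txn 3: debit+=355
Txn 4: debit+=419
Txn 5: debit+=10
Txn 6: debit+=299
Total debits = 1812

Answer: 1812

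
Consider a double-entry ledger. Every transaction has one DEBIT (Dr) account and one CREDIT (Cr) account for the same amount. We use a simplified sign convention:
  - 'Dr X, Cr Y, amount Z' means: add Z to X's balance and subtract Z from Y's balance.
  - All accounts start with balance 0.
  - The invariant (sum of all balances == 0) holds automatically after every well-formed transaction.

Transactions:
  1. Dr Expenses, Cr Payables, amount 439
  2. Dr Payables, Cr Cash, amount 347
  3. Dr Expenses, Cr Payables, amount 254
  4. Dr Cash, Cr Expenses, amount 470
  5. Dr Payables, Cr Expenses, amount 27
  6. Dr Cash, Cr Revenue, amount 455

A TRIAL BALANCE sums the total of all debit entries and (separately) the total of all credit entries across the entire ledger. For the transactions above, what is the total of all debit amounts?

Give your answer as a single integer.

Txn 1: debit+=439
Txn 2: debit+=347
Txn 3: debit+=254
Txn 4: debit+=470
Txn 5: debit+=27
Txn 6: debit+=455
Total debits = 1992

Answer: 1992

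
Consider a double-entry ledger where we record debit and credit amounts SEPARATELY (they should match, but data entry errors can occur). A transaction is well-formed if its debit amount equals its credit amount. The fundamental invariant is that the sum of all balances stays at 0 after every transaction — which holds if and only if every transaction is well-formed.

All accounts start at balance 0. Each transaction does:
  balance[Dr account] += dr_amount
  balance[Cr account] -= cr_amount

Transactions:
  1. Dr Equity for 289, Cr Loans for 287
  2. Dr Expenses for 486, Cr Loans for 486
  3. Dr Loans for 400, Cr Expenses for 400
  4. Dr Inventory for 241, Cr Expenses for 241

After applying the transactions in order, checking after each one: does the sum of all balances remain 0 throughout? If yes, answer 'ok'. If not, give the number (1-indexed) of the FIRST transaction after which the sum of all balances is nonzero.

Answer: 1

Derivation:
After txn 1: dr=289 cr=287 sum_balances=2
After txn 2: dr=486 cr=486 sum_balances=2
After txn 3: dr=400 cr=400 sum_balances=2
After txn 4: dr=241 cr=241 sum_balances=2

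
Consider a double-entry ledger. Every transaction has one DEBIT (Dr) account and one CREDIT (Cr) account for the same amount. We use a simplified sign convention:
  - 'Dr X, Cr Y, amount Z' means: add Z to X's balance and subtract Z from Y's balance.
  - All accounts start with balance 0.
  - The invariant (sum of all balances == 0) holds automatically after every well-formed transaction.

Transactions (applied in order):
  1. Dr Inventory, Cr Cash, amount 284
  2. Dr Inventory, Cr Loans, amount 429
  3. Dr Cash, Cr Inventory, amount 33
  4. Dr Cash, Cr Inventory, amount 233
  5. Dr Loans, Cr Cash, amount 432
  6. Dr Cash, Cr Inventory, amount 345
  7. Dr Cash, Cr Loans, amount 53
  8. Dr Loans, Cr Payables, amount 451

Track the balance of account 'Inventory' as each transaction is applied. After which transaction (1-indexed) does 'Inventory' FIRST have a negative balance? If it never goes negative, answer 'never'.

After txn 1: Inventory=284
After txn 2: Inventory=713
After txn 3: Inventory=680
After txn 4: Inventory=447
After txn 5: Inventory=447
After txn 6: Inventory=102
After txn 7: Inventory=102
After txn 8: Inventory=102

Answer: never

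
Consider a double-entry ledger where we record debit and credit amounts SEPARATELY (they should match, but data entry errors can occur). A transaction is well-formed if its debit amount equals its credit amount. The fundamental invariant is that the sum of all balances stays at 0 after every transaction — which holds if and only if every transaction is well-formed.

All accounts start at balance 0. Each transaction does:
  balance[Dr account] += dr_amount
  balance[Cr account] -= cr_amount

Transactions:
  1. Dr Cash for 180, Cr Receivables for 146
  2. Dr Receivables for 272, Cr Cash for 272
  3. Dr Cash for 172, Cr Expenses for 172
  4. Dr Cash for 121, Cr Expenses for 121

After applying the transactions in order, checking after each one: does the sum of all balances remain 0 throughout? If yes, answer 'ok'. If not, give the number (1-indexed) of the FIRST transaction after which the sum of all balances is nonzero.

Answer: 1

Derivation:
After txn 1: dr=180 cr=146 sum_balances=34
After txn 2: dr=272 cr=272 sum_balances=34
After txn 3: dr=172 cr=172 sum_balances=34
After txn 4: dr=121 cr=121 sum_balances=34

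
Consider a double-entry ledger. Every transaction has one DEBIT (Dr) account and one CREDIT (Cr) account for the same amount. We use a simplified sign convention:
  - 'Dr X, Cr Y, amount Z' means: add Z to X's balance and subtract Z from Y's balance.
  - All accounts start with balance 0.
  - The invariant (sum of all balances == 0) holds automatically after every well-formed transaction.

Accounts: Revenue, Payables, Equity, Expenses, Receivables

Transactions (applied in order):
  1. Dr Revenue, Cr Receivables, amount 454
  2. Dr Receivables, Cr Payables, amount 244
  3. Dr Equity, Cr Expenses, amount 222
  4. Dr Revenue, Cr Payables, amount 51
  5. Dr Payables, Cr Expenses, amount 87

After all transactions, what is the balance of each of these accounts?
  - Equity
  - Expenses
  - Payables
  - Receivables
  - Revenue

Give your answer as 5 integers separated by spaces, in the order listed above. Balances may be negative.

Answer: 222 -309 -208 -210 505

Derivation:
After txn 1 (Dr Revenue, Cr Receivables, amount 454): Receivables=-454 Revenue=454
After txn 2 (Dr Receivables, Cr Payables, amount 244): Payables=-244 Receivables=-210 Revenue=454
After txn 3 (Dr Equity, Cr Expenses, amount 222): Equity=222 Expenses=-222 Payables=-244 Receivables=-210 Revenue=454
After txn 4 (Dr Revenue, Cr Payables, amount 51): Equity=222 Expenses=-222 Payables=-295 Receivables=-210 Revenue=505
After txn 5 (Dr Payables, Cr Expenses, amount 87): Equity=222 Expenses=-309 Payables=-208 Receivables=-210 Revenue=505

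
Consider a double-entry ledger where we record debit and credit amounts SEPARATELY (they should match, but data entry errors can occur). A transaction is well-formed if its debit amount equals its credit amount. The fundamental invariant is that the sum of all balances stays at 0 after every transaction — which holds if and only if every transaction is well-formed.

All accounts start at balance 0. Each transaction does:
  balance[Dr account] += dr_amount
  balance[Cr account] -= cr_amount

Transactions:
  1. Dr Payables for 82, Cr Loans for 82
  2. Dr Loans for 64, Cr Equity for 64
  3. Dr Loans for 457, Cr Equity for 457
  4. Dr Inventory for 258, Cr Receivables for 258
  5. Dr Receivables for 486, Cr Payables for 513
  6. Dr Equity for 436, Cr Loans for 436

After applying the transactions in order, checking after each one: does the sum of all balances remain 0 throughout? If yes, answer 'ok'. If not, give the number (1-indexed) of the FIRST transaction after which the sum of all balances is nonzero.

After txn 1: dr=82 cr=82 sum_balances=0
After txn 2: dr=64 cr=64 sum_balances=0
After txn 3: dr=457 cr=457 sum_balances=0
After txn 4: dr=258 cr=258 sum_balances=0
After txn 5: dr=486 cr=513 sum_balances=-27
After txn 6: dr=436 cr=436 sum_balances=-27

Answer: 5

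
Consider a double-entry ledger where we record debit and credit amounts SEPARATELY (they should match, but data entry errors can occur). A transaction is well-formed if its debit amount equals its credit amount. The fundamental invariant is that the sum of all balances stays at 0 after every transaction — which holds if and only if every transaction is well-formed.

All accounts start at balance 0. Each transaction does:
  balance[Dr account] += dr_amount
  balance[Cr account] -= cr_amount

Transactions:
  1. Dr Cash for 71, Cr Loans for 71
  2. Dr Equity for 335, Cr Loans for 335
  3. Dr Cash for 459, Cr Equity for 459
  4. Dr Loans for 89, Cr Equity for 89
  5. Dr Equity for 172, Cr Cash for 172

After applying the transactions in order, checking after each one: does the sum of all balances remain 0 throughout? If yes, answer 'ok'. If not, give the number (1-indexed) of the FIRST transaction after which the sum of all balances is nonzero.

Answer: ok

Derivation:
After txn 1: dr=71 cr=71 sum_balances=0
After txn 2: dr=335 cr=335 sum_balances=0
After txn 3: dr=459 cr=459 sum_balances=0
After txn 4: dr=89 cr=89 sum_balances=0
After txn 5: dr=172 cr=172 sum_balances=0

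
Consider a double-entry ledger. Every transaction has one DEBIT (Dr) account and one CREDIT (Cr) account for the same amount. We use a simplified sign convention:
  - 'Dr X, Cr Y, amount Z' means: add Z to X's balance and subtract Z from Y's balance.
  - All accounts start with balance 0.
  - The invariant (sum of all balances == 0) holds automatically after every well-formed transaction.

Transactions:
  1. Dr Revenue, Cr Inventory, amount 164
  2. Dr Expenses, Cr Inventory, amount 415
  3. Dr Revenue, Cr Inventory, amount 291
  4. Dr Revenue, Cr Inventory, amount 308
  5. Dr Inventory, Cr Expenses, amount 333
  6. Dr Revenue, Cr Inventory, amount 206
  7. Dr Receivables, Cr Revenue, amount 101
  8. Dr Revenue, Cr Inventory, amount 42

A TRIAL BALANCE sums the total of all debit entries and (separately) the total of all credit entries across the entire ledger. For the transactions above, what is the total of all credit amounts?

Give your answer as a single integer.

Answer: 1860

Derivation:
Txn 1: credit+=164
Txn 2: credit+=415
Txn 3: credit+=291
Txn 4: credit+=308
Txn 5: credit+=333
Txn 6: credit+=206
Txn 7: credit+=101
Txn 8: credit+=42
Total credits = 1860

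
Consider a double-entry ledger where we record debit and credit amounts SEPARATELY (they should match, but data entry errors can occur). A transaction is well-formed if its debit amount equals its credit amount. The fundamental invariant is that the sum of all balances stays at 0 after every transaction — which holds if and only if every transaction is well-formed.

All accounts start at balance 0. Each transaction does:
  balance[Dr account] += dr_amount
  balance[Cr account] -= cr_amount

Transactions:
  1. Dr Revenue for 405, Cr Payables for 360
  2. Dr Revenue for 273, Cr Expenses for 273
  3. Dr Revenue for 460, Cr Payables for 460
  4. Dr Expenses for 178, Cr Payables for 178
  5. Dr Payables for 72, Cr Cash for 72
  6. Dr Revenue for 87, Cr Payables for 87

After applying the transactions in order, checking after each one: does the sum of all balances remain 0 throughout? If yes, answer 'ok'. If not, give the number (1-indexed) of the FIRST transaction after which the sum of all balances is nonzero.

After txn 1: dr=405 cr=360 sum_balances=45
After txn 2: dr=273 cr=273 sum_balances=45
After txn 3: dr=460 cr=460 sum_balances=45
After txn 4: dr=178 cr=178 sum_balances=45
After txn 5: dr=72 cr=72 sum_balances=45
After txn 6: dr=87 cr=87 sum_balances=45

Answer: 1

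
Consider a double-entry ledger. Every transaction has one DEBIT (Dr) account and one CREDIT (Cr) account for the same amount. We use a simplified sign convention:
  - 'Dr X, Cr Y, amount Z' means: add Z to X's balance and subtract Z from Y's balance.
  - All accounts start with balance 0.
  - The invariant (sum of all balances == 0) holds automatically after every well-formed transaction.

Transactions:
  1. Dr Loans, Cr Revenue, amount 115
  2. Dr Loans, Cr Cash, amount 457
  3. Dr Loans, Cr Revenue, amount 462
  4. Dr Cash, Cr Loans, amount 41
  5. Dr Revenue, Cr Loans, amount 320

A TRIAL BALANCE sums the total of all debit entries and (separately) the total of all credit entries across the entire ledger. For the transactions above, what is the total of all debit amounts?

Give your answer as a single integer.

Txn 1: debit+=115
Txn 2: debit+=457
Txn 3: debit+=462
Txn 4: debit+=41
Txn 5: debit+=320
Total debits = 1395

Answer: 1395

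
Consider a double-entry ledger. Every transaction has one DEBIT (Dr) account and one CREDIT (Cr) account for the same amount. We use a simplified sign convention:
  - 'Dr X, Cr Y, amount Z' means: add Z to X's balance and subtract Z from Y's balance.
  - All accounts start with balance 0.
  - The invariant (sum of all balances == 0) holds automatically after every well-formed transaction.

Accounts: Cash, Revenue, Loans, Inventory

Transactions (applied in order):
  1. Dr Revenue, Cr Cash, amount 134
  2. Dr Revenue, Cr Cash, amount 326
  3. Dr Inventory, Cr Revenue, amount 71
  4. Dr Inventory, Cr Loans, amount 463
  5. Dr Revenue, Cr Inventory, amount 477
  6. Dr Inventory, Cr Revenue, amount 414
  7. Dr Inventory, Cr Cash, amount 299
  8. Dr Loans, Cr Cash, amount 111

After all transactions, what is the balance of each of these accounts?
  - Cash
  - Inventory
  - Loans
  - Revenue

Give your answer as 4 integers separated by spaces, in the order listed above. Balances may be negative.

Answer: -870 770 -352 452

Derivation:
After txn 1 (Dr Revenue, Cr Cash, amount 134): Cash=-134 Revenue=134
After txn 2 (Dr Revenue, Cr Cash, amount 326): Cash=-460 Revenue=460
After txn 3 (Dr Inventory, Cr Revenue, amount 71): Cash=-460 Inventory=71 Revenue=389
After txn 4 (Dr Inventory, Cr Loans, amount 463): Cash=-460 Inventory=534 Loans=-463 Revenue=389
After txn 5 (Dr Revenue, Cr Inventory, amount 477): Cash=-460 Inventory=57 Loans=-463 Revenue=866
After txn 6 (Dr Inventory, Cr Revenue, amount 414): Cash=-460 Inventory=471 Loans=-463 Revenue=452
After txn 7 (Dr Inventory, Cr Cash, amount 299): Cash=-759 Inventory=770 Loans=-463 Revenue=452
After txn 8 (Dr Loans, Cr Cash, amount 111): Cash=-870 Inventory=770 Loans=-352 Revenue=452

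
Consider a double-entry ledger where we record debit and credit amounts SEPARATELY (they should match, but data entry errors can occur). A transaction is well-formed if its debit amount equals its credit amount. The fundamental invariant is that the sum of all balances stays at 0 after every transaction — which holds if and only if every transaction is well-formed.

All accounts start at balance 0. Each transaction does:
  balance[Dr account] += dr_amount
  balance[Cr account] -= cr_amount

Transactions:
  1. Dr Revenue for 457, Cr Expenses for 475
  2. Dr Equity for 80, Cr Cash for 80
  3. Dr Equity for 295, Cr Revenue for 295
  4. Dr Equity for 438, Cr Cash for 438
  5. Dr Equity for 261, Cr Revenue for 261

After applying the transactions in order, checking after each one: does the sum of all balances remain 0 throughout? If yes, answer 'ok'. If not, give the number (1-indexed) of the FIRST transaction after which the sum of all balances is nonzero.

Answer: 1

Derivation:
After txn 1: dr=457 cr=475 sum_balances=-18
After txn 2: dr=80 cr=80 sum_balances=-18
After txn 3: dr=295 cr=295 sum_balances=-18
After txn 4: dr=438 cr=438 sum_balances=-18
After txn 5: dr=261 cr=261 sum_balances=-18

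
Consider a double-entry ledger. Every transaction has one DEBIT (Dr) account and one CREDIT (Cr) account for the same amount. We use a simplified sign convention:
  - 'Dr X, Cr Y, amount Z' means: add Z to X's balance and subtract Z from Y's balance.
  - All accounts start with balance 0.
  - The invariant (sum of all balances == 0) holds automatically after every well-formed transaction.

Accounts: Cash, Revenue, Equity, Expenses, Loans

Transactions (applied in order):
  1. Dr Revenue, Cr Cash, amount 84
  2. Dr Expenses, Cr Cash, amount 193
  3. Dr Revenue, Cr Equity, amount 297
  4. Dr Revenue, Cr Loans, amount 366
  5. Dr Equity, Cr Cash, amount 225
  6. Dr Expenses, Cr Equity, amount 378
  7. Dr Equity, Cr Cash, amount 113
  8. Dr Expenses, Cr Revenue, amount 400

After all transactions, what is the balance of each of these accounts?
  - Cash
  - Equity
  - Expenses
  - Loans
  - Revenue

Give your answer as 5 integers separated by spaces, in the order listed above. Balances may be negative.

Answer: -615 -337 971 -366 347

Derivation:
After txn 1 (Dr Revenue, Cr Cash, amount 84): Cash=-84 Revenue=84
After txn 2 (Dr Expenses, Cr Cash, amount 193): Cash=-277 Expenses=193 Revenue=84
After txn 3 (Dr Revenue, Cr Equity, amount 297): Cash=-277 Equity=-297 Expenses=193 Revenue=381
After txn 4 (Dr Revenue, Cr Loans, amount 366): Cash=-277 Equity=-297 Expenses=193 Loans=-366 Revenue=747
After txn 5 (Dr Equity, Cr Cash, amount 225): Cash=-502 Equity=-72 Expenses=193 Loans=-366 Revenue=747
After txn 6 (Dr Expenses, Cr Equity, amount 378): Cash=-502 Equity=-450 Expenses=571 Loans=-366 Revenue=747
After txn 7 (Dr Equity, Cr Cash, amount 113): Cash=-615 Equity=-337 Expenses=571 Loans=-366 Revenue=747
After txn 8 (Dr Expenses, Cr Revenue, amount 400): Cash=-615 Equity=-337 Expenses=971 Loans=-366 Revenue=347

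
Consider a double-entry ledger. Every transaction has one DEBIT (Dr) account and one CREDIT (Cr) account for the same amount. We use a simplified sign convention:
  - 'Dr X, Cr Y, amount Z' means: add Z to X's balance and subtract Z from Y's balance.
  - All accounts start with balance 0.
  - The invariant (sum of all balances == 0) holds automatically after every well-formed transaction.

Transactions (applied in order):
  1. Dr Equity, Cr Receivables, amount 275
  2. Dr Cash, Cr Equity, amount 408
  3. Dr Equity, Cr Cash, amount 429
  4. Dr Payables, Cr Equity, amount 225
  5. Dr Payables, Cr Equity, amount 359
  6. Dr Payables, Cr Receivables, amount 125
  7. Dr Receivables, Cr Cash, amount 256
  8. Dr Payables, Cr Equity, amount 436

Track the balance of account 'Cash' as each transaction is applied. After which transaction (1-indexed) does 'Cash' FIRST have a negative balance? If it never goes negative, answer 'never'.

After txn 1: Cash=0
After txn 2: Cash=408
After txn 3: Cash=-21

Answer: 3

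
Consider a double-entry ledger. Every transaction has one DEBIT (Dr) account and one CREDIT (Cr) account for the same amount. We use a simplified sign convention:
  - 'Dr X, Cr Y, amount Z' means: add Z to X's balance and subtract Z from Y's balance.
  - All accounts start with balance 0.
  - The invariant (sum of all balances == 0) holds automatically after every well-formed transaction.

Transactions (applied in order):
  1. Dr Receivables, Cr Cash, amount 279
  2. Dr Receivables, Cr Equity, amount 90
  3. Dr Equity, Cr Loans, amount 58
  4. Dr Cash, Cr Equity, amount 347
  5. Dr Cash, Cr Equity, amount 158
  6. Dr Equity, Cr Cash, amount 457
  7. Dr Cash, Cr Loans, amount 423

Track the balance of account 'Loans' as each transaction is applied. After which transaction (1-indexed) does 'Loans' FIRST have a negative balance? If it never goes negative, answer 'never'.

Answer: 3

Derivation:
After txn 1: Loans=0
After txn 2: Loans=0
After txn 3: Loans=-58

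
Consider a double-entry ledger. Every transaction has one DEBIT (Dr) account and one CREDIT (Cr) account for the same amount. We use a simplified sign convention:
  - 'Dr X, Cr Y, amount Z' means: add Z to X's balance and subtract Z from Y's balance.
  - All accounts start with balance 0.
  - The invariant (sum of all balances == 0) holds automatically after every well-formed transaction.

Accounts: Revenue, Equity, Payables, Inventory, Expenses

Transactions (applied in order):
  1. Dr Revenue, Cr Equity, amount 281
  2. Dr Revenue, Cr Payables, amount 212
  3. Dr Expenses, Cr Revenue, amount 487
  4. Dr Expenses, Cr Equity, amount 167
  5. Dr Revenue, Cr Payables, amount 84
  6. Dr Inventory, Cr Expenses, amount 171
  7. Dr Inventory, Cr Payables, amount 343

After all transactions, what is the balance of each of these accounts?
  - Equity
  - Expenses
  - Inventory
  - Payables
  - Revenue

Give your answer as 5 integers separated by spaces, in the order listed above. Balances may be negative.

Answer: -448 483 514 -639 90

Derivation:
After txn 1 (Dr Revenue, Cr Equity, amount 281): Equity=-281 Revenue=281
After txn 2 (Dr Revenue, Cr Payables, amount 212): Equity=-281 Payables=-212 Revenue=493
After txn 3 (Dr Expenses, Cr Revenue, amount 487): Equity=-281 Expenses=487 Payables=-212 Revenue=6
After txn 4 (Dr Expenses, Cr Equity, amount 167): Equity=-448 Expenses=654 Payables=-212 Revenue=6
After txn 5 (Dr Revenue, Cr Payables, amount 84): Equity=-448 Expenses=654 Payables=-296 Revenue=90
After txn 6 (Dr Inventory, Cr Expenses, amount 171): Equity=-448 Expenses=483 Inventory=171 Payables=-296 Revenue=90
After txn 7 (Dr Inventory, Cr Payables, amount 343): Equity=-448 Expenses=483 Inventory=514 Payables=-639 Revenue=90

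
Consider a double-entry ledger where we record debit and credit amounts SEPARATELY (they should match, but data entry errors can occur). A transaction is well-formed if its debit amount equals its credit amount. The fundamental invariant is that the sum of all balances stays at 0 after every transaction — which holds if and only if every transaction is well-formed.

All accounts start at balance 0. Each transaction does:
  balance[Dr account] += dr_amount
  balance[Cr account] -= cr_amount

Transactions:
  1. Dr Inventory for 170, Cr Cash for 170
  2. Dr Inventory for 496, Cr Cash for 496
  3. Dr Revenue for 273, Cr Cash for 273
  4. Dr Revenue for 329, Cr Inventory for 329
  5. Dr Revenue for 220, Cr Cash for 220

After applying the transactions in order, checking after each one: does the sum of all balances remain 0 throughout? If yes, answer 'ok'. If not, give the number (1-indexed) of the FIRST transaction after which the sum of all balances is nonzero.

After txn 1: dr=170 cr=170 sum_balances=0
After txn 2: dr=496 cr=496 sum_balances=0
After txn 3: dr=273 cr=273 sum_balances=0
After txn 4: dr=329 cr=329 sum_balances=0
After txn 5: dr=220 cr=220 sum_balances=0

Answer: ok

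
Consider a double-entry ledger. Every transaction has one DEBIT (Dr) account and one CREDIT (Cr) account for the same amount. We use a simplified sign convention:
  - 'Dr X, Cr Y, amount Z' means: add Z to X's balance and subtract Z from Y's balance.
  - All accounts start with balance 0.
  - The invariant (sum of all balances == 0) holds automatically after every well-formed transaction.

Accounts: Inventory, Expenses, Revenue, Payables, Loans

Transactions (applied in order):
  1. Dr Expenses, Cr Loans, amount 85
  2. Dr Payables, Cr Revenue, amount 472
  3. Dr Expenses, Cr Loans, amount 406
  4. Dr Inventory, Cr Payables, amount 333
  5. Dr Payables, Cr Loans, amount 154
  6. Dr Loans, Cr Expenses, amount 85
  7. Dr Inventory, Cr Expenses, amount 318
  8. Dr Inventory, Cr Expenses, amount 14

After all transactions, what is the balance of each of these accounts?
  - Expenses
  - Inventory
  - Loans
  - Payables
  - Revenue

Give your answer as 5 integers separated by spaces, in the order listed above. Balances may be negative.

Answer: 74 665 -560 293 -472

Derivation:
After txn 1 (Dr Expenses, Cr Loans, amount 85): Expenses=85 Loans=-85
After txn 2 (Dr Payables, Cr Revenue, amount 472): Expenses=85 Loans=-85 Payables=472 Revenue=-472
After txn 3 (Dr Expenses, Cr Loans, amount 406): Expenses=491 Loans=-491 Payables=472 Revenue=-472
After txn 4 (Dr Inventory, Cr Payables, amount 333): Expenses=491 Inventory=333 Loans=-491 Payables=139 Revenue=-472
After txn 5 (Dr Payables, Cr Loans, amount 154): Expenses=491 Inventory=333 Loans=-645 Payables=293 Revenue=-472
After txn 6 (Dr Loans, Cr Expenses, amount 85): Expenses=406 Inventory=333 Loans=-560 Payables=293 Revenue=-472
After txn 7 (Dr Inventory, Cr Expenses, amount 318): Expenses=88 Inventory=651 Loans=-560 Payables=293 Revenue=-472
After txn 8 (Dr Inventory, Cr Expenses, amount 14): Expenses=74 Inventory=665 Loans=-560 Payables=293 Revenue=-472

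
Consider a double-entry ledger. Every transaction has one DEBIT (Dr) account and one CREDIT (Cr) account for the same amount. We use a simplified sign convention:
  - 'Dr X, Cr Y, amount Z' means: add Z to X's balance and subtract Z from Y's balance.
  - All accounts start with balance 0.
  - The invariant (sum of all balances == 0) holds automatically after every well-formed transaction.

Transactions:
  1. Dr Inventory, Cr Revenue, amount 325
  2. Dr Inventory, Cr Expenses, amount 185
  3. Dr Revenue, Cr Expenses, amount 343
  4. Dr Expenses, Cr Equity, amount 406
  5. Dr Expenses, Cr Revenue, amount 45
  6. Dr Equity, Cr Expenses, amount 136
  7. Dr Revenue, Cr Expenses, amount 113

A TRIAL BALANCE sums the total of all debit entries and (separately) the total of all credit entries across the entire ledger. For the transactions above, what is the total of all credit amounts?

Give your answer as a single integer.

Answer: 1553

Derivation:
Txn 1: credit+=325
Txn 2: credit+=185
Txn 3: credit+=343
Txn 4: credit+=406
Txn 5: credit+=45
Txn 6: credit+=136
Txn 7: credit+=113
Total credits = 1553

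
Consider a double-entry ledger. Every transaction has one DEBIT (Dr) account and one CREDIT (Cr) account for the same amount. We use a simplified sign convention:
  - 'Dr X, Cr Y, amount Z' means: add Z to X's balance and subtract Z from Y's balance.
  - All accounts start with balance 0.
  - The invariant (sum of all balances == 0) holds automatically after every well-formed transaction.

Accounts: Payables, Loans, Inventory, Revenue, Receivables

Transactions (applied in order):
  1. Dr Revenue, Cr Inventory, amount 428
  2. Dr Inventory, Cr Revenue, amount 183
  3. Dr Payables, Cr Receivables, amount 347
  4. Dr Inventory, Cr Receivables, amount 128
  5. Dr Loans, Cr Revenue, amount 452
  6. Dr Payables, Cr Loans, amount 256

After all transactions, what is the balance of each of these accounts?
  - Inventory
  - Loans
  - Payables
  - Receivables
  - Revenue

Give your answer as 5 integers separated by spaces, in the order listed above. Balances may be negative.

Answer: -117 196 603 -475 -207

Derivation:
After txn 1 (Dr Revenue, Cr Inventory, amount 428): Inventory=-428 Revenue=428
After txn 2 (Dr Inventory, Cr Revenue, amount 183): Inventory=-245 Revenue=245
After txn 3 (Dr Payables, Cr Receivables, amount 347): Inventory=-245 Payables=347 Receivables=-347 Revenue=245
After txn 4 (Dr Inventory, Cr Receivables, amount 128): Inventory=-117 Payables=347 Receivables=-475 Revenue=245
After txn 5 (Dr Loans, Cr Revenue, amount 452): Inventory=-117 Loans=452 Payables=347 Receivables=-475 Revenue=-207
After txn 6 (Dr Payables, Cr Loans, amount 256): Inventory=-117 Loans=196 Payables=603 Receivables=-475 Revenue=-207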